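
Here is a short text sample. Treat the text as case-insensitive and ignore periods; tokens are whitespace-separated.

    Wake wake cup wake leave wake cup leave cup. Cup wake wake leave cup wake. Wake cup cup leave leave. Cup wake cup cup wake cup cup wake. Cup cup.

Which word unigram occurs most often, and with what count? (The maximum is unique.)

Unigram frequencies (highest first):
  cup: 14
  wake: 11
  leave: 5

"cup", 14 times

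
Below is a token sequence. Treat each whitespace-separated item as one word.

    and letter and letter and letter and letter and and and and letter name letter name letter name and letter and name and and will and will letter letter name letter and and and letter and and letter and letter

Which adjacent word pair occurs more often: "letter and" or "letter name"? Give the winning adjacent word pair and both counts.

"letter and": 8 occurrences
"letter name": 4 occurrences

"letter and" (8 vs 4)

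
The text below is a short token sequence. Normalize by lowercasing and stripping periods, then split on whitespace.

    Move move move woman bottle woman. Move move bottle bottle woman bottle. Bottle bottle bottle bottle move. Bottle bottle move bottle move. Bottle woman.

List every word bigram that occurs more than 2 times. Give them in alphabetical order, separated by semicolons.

bottle bottle; bottle move; bottle woman; move bottle; move move

Bigram counts meeting the condition (more than 2 times):
  bottle bottle: 6
  bottle move: 3
  bottle woman: 3
  move bottle: 4
  move move: 3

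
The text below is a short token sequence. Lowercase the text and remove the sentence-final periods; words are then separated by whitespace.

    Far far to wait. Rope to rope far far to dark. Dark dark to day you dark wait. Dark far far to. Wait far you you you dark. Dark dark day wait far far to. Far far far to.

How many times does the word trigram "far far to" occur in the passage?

5

Scanning the 37 overlapping trigram windows for "far far to":
  position 1–3: far far to
  position 8–10: far far to
  position 20–22: far far to
  position 33–35: far far to
  position 37–39: far far to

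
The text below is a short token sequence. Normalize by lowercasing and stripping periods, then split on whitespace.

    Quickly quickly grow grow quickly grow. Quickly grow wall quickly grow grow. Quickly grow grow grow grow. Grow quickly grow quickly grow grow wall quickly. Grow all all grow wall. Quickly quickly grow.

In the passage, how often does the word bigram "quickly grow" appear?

Scanning the 32 overlapping bigram windows for "quickly grow":
  position 2–3: quickly grow
  position 5–6: quickly grow
  position 7–8: quickly grow
  position 10–11: quickly grow
  position 13–14: quickly grow
  position 19–20: quickly grow
  position 21–22: quickly grow
  position 25–26: quickly grow
  position 32–33: quickly grow

9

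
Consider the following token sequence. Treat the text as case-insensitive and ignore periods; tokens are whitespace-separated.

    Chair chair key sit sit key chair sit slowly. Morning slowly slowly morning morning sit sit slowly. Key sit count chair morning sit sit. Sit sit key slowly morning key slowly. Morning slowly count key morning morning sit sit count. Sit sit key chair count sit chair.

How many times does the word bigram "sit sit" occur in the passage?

7

Scanning the 46 overlapping bigram windows for "sit sit":
  position 4–5: sit sit
  position 15–16: sit sit
  position 23–24: sit sit
  position 24–25: sit sit
  position 25–26: sit sit
  position 38–39: sit sit
  position 41–42: sit sit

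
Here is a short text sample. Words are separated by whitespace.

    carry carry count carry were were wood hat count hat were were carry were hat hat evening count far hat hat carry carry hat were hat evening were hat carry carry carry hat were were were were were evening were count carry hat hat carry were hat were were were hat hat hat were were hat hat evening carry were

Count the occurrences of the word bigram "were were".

Scanning the 59 overlapping bigram windows for "were were":
  position 5–6: were were
  position 11–12: were were
  position 34–35: were were
  position 35–36: were were
  position 36–37: were were
  position 37–38: were were
  position 48–49: were were
  position 49–50: were were
  position 54–55: were were

9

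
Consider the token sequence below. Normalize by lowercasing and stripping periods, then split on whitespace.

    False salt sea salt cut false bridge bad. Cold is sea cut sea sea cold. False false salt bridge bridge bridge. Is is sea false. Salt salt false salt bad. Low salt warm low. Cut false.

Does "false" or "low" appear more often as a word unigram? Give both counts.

"false": 7 occurrences
"low": 2 occurrences

"false" (7 vs 2)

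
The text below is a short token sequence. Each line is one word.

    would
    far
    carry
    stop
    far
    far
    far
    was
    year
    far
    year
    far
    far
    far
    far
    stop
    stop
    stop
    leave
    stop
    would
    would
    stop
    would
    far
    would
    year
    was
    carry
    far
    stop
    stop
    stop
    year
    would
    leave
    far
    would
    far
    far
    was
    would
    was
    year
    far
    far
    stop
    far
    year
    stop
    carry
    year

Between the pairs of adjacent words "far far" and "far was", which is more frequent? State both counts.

"far far": 7 occurrences
"far was": 2 occurrences

"far far" (7 vs 2)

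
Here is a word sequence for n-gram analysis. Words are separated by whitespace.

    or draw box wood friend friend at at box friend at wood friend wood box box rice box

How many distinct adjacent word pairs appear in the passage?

18 tokens → 17 bigram windows in total.
Repeated bigrams (each contributes count−1 duplicates):
  friend at: 2
  wood friend: 2
2 duplicate windows → 17 − 2 = 15 distinct.

15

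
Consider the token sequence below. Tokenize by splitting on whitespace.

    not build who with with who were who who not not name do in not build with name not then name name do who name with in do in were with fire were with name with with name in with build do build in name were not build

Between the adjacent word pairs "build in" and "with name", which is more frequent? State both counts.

"build in": 1 occurrence
"with name": 3 occurrences

"with name" (3 vs 1)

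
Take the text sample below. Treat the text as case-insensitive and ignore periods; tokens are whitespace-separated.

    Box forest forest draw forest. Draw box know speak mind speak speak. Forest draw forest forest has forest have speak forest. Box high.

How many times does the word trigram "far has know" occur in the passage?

Scanning the 21 overlapping trigram windows for "far has know":
  (none found)

0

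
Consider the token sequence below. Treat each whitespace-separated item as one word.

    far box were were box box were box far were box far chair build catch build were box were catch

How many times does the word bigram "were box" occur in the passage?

4

Scanning the 19 overlapping bigram windows for "were box":
  position 4–5: were box
  position 7–8: were box
  position 10–11: were box
  position 17–18: were box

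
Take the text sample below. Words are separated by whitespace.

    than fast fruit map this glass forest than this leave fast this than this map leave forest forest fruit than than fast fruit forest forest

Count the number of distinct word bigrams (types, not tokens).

20

25 tokens → 24 bigram windows in total.
Repeated bigrams (each contributes count−1 duplicates):
  fast fruit: 2
  forest forest: 2
  than fast: 2
  than this: 2
4 duplicate windows → 24 − 4 = 20 distinct.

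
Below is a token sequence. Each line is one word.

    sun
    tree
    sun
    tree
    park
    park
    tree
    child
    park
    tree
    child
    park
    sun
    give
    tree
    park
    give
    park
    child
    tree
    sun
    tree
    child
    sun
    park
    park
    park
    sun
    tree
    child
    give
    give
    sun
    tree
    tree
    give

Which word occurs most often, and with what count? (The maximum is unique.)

"tree", 10 times

Unigram frequencies (highest first):
  tree: 10
  park: 9
  sun: 7
  child: 5
  give: 5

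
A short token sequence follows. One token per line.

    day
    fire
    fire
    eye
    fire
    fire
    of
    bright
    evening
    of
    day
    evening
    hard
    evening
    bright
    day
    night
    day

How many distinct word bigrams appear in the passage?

18 tokens → 17 bigram windows in total.
Repeated bigrams (each contributes count−1 duplicates):
  fire fire: 2
1 duplicate windows → 17 − 1 = 16 distinct.

16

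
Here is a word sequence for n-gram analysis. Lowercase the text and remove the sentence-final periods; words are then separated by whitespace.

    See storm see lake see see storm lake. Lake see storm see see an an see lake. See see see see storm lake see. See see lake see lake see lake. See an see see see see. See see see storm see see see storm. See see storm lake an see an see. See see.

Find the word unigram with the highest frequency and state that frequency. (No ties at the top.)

"see", 34 times

Unigram frequencies (highest first):
  see: 34
  lake: 9
  storm: 7
  an: 5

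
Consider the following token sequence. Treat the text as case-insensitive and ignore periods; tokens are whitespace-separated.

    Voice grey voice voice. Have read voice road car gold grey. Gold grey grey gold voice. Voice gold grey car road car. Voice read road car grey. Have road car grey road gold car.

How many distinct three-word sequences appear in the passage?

34 tokens → 32 trigram windows in total.
Repeated trigrams (each contributes count−1 duplicates):
  road car grey: 2
1 duplicate windows → 32 − 1 = 31 distinct.

31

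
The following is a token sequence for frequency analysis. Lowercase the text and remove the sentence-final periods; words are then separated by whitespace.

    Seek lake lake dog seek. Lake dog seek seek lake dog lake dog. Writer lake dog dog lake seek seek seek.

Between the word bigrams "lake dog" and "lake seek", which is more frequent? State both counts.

"lake dog" (5 vs 1)

"lake dog": 5 occurrences
"lake seek": 1 occurrence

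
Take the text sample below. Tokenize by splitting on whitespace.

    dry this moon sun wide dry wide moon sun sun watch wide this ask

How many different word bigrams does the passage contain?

14 tokens → 13 bigram windows in total.
Repeated bigrams (each contributes count−1 duplicates):
  moon sun: 2
1 duplicate windows → 13 − 1 = 12 distinct.

12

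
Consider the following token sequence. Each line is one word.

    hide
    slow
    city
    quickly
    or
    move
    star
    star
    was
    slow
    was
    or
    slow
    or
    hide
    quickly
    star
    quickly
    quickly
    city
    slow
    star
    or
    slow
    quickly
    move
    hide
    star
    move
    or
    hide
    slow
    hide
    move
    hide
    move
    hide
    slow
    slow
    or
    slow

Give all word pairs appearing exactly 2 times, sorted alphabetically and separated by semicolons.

hide move; or hide; slow or

Bigram counts meeting the condition (exactly 2 times):
  hide move: 2
  or hide: 2
  slow or: 2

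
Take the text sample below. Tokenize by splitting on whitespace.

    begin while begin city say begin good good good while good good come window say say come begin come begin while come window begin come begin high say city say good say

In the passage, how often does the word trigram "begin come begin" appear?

2

Scanning the 30 overlapping trigram windows for "begin come begin":
  position 18–20: begin come begin
  position 24–26: begin come begin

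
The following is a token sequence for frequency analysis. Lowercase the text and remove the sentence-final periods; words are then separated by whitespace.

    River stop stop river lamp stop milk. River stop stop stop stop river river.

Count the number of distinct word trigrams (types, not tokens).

9

14 tokens → 12 trigram windows in total.
Repeated trigrams (each contributes count−1 duplicates):
  river stop stop: 2
  stop stop river: 2
  stop stop stop: 2
3 duplicate windows → 12 − 3 = 9 distinct.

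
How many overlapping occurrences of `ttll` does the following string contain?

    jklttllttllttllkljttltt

Sliding a length-4 window over the 23 characters (20 positions):
  position 4–7: ttll
  position 8–11: ttll
  position 12–15: ttll

3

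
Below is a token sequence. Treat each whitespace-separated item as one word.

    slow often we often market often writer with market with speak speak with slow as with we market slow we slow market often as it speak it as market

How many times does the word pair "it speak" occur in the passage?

1

Scanning the 28 overlapping bigram windows for "it speak":
  position 25–26: it speak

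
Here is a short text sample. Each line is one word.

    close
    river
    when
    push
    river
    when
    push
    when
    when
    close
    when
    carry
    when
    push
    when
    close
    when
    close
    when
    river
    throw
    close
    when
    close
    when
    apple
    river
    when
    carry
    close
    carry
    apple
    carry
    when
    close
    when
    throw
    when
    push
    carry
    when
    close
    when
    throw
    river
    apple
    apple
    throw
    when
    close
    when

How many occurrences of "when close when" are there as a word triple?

7

Scanning the 49 overlapping trigram windows for "when close when":
  position 9–11: when close when
  position 15–17: when close when
  position 17–19: when close when
  position 23–25: when close when
  position 34–36: when close when
  position 41–43: when close when
  position 49–51: when close when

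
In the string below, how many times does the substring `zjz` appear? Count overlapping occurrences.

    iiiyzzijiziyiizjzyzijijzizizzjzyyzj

Sliding a length-3 window over the 35 characters (33 positions):
  position 15–17: zjz
  position 29–31: zjz

2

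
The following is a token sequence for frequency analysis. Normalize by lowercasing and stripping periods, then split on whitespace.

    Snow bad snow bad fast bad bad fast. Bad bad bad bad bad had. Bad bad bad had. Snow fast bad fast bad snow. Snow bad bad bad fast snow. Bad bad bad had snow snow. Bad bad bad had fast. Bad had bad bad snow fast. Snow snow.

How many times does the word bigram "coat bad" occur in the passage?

Scanning the 48 overlapping bigram windows for "coat bad":
  (none found)

0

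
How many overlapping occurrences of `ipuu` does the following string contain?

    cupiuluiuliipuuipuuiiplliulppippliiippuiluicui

Sliding a length-4 window over the 46 characters (43 positions):
  position 12–15: ipuu
  position 16–19: ipuu

2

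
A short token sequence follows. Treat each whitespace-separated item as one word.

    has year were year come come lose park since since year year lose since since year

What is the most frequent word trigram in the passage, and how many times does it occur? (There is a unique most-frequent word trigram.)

Trigram frequencies (highest first):
  since since year: 2
  has year were: 1
  year were year: 1
  were year come: 1
  year come come: 1
  come come lose: 1
  … (7 more, each ≤ 1)

"since since year", 2 times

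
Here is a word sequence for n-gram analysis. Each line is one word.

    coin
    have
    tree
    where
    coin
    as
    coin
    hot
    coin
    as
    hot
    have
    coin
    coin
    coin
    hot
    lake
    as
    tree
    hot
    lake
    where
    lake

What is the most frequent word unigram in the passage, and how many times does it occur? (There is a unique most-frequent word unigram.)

"coin", 7 times

Unigram frequencies (highest first):
  coin: 7
  hot: 4
  as: 3
  lake: 3
  have: 2
  tree: 2
  … (1 more, each ≤ 2)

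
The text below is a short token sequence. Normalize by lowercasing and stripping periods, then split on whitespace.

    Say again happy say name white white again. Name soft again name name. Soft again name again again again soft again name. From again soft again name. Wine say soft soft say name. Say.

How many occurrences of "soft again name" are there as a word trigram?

Scanning the 32 overlapping trigram windows for "soft again name":
  position 10–12: soft again name
  position 14–16: soft again name
  position 20–22: soft again name
  position 25–27: soft again name

4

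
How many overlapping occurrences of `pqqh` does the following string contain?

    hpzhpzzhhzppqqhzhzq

Sliding a length-4 window over the 19 characters (16 positions):
  position 12–15: pqqh

1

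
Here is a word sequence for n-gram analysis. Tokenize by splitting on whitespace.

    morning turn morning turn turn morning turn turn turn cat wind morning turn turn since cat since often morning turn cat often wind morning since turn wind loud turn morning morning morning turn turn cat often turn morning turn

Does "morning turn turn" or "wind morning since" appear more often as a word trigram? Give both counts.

"morning turn turn" (4 vs 1)

"morning turn turn": 4 occurrences
"wind morning since": 1 occurrence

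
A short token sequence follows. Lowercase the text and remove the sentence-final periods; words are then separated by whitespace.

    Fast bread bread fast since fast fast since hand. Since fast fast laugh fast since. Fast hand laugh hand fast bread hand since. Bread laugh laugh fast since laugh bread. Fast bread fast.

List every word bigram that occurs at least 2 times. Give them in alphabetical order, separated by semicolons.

Bigram counts meeting the condition (at least 2 times):
  bread fast: 3
  fast bread: 3
  fast fast: 2
  fast since: 4
  hand since: 2
  laugh fast: 2
  since fast: 3

bread fast; fast bread; fast fast; fast since; hand since; laugh fast; since fast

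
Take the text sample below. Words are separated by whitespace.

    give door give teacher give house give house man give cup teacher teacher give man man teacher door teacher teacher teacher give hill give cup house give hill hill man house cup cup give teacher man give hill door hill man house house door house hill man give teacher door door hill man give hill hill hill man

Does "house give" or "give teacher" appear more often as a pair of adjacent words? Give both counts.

"give teacher" (3 vs 2)

"house give": 2 occurrences
"give teacher": 3 occurrences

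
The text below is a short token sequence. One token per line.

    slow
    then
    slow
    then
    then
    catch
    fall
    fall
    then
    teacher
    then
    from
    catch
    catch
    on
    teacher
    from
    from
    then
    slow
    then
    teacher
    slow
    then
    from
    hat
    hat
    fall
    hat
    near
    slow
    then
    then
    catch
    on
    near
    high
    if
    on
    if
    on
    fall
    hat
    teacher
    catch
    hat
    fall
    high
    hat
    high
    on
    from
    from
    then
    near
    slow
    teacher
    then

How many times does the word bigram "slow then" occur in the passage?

Scanning the 57 overlapping bigram windows for "slow then":
  position 1–2: slow then
  position 3–4: slow then
  position 20–21: slow then
  position 23–24: slow then
  position 31–32: slow then

5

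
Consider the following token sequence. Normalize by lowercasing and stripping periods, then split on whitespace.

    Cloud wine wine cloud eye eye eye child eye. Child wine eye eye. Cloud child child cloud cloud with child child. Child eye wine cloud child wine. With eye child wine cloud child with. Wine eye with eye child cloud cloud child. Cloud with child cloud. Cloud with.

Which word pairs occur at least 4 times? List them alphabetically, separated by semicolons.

Bigram counts meeting the condition (at least 4 times):
  child cloud: 4
  cloud child: 4
  eye child: 4

child cloud; cloud child; eye child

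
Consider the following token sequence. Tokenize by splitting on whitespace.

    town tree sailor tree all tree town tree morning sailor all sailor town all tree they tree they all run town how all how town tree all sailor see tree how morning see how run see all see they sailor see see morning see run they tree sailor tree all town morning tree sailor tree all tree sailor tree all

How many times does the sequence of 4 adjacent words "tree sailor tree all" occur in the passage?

4

Scanning the 57 overlapping 4-gram windows for "tree sailor tree all":
  position 2–5: tree sailor tree all
  position 47–50: tree sailor tree all
  position 53–56: tree sailor tree all
  position 57–60: tree sailor tree all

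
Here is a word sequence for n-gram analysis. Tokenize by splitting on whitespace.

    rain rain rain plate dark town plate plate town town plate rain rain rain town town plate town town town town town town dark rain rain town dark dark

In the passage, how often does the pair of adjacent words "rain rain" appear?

Scanning the 28 overlapping bigram windows for "rain rain":
  position 1–2: rain rain
  position 2–3: rain rain
  position 12–13: rain rain
  position 13–14: rain rain
  position 25–26: rain rain

5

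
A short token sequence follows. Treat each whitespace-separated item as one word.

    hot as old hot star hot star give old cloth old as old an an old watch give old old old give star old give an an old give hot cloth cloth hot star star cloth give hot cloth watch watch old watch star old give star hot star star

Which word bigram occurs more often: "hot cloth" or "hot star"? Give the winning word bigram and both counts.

"hot star" (4 vs 2)

"hot cloth": 2 occurrences
"hot star": 4 occurrences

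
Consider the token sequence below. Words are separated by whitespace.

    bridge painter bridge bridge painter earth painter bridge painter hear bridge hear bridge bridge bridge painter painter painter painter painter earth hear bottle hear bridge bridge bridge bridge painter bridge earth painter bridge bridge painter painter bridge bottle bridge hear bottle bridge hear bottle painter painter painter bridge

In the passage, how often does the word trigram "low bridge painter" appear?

Scanning the 46 overlapping trigram windows for "low bridge painter":
  (none found)

0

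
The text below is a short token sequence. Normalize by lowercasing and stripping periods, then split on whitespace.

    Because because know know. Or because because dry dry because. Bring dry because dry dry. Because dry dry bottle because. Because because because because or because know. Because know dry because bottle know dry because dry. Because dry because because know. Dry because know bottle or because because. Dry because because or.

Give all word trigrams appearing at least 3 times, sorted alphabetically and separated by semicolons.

Trigram counts meeting the condition (at least 3 times):
  because because because: 3
  because dry because: 3
  because dry dry: 3
  dry because dry: 4
  know dry because: 3

because because because; because dry because; because dry dry; dry because dry; know dry because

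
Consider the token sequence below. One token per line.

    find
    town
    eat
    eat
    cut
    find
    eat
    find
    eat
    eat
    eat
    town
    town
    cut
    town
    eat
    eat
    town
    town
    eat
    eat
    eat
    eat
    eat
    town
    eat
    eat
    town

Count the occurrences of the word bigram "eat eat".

9

Scanning the 27 overlapping bigram windows for "eat eat":
  position 3–4: eat eat
  position 9–10: eat eat
  position 10–11: eat eat
  position 16–17: eat eat
  position 20–21: eat eat
  position 21–22: eat eat
  position 22–23: eat eat
  position 23–24: eat eat
  position 26–27: eat eat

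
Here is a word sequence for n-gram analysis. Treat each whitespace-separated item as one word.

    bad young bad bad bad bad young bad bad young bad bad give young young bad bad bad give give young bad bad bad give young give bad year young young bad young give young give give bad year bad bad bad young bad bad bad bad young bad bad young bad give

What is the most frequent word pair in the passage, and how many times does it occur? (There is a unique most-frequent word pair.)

Bigram frequencies (highest first):
  bad bad: 15
  young bad: 9
  bad young: 7
  bad give: 4
  give young: 4
  young give: 3
  … (6 more, each ≤ 2)

"bad bad", 15 times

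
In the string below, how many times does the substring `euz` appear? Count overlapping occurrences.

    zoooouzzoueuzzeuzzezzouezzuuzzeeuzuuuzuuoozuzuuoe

3

Sliding a length-3 window over the 49 characters (47 positions):
  position 11–13: euz
  position 15–17: euz
  position 32–34: euz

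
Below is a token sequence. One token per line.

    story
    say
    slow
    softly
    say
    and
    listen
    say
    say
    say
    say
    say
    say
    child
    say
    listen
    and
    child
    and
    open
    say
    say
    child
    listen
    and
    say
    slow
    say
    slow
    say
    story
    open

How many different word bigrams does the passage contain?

32 tokens → 31 bigram windows in total.
Repeated bigrams (each contributes count−1 duplicates):
  say say: 6
  say slow: 3
  listen and: 2
  say child: 2
  slow say: 2
10 duplicate windows → 31 − 10 = 21 distinct.

21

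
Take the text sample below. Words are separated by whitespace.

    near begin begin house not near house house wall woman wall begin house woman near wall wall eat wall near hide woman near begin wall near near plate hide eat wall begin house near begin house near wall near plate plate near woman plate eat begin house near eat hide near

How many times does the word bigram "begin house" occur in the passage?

Scanning the 50 overlapping bigram windows for "begin house":
  position 3–4: begin house
  position 12–13: begin house
  position 32–33: begin house
  position 35–36: begin house
  position 46–47: begin house

5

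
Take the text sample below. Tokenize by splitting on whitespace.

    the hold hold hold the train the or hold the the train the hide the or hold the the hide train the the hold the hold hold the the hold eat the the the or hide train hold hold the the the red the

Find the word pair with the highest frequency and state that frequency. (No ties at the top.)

Bigram frequencies (highest first):
  the the: 8
  hold the: 6
  the hold: 4
  hold hold: 4
  train the: 3
  the or: 3
  … (11 more, each ≤ 2)

"the the", 8 times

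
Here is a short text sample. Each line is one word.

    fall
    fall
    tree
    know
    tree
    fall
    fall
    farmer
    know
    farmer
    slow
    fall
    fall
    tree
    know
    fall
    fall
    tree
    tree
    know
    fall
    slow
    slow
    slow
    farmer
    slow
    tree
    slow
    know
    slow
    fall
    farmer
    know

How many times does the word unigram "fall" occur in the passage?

10

Scanning the 33 tokens for "fall":
  position 1: fall
  position 2: fall
  position 6: fall
  position 7: fall
  position 12: fall
  position 13: fall
  position 16: fall
  position 17: fall
  position 21: fall
  position 31: fall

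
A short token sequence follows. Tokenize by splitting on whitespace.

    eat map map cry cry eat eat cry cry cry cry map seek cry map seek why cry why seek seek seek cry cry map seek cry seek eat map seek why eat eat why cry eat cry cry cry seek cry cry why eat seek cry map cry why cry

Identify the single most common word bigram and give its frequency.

"cry cry", 8 times

Bigram frequencies (highest first):
  cry cry: 8
  seek cry: 5
  cry map: 4
  map seek: 4
  why cry: 3
  cry why: 3
  … (14 more, each ≤ 2)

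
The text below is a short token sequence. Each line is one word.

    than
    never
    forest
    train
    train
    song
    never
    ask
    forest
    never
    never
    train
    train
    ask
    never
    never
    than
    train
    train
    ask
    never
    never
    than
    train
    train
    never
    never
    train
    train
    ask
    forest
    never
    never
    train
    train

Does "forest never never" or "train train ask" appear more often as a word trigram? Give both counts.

"forest never never": 2 occurrences
"train train ask": 3 occurrences

"train train ask" (3 vs 2)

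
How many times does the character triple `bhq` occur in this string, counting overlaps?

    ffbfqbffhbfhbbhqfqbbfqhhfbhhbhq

Sliding a length-3 window over the 31 characters (29 positions):
  position 14–16: bhq
  position 29–31: bhq

2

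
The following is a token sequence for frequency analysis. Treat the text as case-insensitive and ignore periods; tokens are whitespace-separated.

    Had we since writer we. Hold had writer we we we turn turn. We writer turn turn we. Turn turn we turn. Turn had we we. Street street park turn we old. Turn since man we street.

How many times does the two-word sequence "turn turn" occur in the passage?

4

Scanning the 36 overlapping bigram windows for "turn turn":
  position 12–13: turn turn
  position 16–17: turn turn
  position 19–20: turn turn
  position 22–23: turn turn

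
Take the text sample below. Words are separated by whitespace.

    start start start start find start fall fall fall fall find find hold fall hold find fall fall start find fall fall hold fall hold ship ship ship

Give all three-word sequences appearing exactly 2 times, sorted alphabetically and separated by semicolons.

Trigram counts meeting the condition (exactly 2 times):
  fall fall fall: 2
  find fall fall: 2
  hold fall hold: 2
  start start start: 2

fall fall fall; find fall fall; hold fall hold; start start start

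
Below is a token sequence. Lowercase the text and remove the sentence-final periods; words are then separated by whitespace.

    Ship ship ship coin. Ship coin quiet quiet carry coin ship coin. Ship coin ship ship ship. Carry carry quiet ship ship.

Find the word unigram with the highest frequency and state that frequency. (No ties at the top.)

"ship", 11 times

Unigram frequencies (highest first):
  ship: 11
  coin: 5
  quiet: 3
  carry: 3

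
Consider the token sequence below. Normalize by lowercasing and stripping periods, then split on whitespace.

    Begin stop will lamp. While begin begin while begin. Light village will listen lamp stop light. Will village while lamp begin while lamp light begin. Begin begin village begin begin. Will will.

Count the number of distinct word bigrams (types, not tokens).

25

32 tokens → 31 bigram windows in total.
Repeated bigrams (each contributes count−1 duplicates):
  begin begin: 4
  begin while: 2
  while begin: 2
  while lamp: 2
6 duplicate windows → 31 − 6 = 25 distinct.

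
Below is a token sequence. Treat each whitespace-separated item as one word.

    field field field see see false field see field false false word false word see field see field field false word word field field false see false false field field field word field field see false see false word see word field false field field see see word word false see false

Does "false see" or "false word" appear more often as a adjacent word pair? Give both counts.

"false see": 3 occurrences
"false word": 4 occurrences

"false word" (4 vs 3)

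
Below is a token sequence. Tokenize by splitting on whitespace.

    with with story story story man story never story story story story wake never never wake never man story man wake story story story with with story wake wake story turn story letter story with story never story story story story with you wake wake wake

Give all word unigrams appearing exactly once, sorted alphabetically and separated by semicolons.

Unigram counts meeting the condition (exactly once):
  letter: 1
  turn: 1
  you: 1

letter; turn; you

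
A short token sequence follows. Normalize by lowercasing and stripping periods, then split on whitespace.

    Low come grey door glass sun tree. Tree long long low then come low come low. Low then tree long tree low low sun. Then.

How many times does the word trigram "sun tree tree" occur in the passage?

1

Scanning the 23 overlapping trigram windows for "sun tree tree":
  position 6–8: sun tree tree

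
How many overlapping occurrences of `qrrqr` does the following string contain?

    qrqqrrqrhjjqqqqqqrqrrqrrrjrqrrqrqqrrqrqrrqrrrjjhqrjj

Sliding a length-5 window over the 52 characters (48 positions):
  position 4–8: qrrqr
  position 19–23: qrrqr
  position 28–32: qrrqr
  position 34–38: qrrqr
  position 39–43: qrrqr

5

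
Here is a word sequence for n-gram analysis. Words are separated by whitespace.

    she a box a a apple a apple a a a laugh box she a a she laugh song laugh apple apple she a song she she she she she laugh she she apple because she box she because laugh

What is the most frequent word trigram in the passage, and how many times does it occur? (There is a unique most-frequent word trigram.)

Trigram frequencies (highest first):
  she she she: 3
  a apple a: 2
  she a box: 1
  a box a: 1
  box a a: 1
  a a apple: 1
  … (29 more, each ≤ 1)

"she she she", 3 times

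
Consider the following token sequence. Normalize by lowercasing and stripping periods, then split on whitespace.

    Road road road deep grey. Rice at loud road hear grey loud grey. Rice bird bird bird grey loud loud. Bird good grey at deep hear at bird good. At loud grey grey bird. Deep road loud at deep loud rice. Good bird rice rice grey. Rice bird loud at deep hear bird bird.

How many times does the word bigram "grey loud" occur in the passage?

Scanning the 53 overlapping bigram windows for "grey loud":
  position 11–12: grey loud
  position 18–19: grey loud

2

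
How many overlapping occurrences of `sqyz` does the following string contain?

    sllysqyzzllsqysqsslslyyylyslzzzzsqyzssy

2

Sliding a length-4 window over the 39 characters (36 positions):
  position 5–8: sqyz
  position 33–36: sqyz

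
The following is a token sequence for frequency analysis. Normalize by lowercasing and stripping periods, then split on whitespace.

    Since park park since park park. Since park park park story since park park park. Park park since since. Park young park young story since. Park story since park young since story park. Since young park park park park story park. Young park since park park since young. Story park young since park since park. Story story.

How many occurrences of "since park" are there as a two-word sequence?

10

Scanning the 56 overlapping bigram windows for "since park":
  position 1–2: since park
  position 4–5: since park
  position 7–8: since park
  position 12–13: since park
  position 19–20: since park
  position 25–26: since park
  position 28–29: since park
  position 44–45: since park
  position 52–53: since park
  position 54–55: since park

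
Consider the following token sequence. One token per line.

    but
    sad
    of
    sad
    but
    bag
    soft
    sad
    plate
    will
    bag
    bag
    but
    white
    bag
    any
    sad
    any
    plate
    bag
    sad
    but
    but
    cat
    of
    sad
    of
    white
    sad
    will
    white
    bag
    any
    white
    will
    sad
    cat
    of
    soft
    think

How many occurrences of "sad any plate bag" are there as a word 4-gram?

1

Scanning the 37 overlapping 4-gram windows for "sad any plate bag":
  position 17–20: sad any plate bag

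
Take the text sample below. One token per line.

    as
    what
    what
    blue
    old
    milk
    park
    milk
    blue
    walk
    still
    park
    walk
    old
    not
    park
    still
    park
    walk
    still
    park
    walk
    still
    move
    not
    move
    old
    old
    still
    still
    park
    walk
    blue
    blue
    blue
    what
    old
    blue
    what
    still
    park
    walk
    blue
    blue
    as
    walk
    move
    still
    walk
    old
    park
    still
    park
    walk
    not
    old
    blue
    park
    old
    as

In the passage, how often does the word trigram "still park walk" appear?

6

Scanning the 58 overlapping trigram windows for "still park walk":
  position 11–13: still park walk
  position 17–19: still park walk
  position 20–22: still park walk
  position 30–32: still park walk
  position 40–42: still park walk
  position 52–54: still park walk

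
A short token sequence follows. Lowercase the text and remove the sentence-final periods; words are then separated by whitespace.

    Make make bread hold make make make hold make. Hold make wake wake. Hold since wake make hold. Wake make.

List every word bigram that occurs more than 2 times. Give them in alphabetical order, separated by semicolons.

Bigram counts meeting the condition (more than 2 times):
  hold make: 3
  make hold: 3
  make make: 3

hold make; make hold; make make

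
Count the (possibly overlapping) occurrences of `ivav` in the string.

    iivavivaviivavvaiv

3

Sliding a length-4 window over the 18 characters (15 positions):
  position 2–5: ivav
  position 6–9: ivav
  position 11–14: ivav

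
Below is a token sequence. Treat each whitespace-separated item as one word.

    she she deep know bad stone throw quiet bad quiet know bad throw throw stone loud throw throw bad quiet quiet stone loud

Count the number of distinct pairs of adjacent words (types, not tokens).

18

23 tokens → 22 bigram windows in total.
Repeated bigrams (each contributes count−1 duplicates):
  bad quiet: 2
  know bad: 2
  stone loud: 2
  throw throw: 2
4 duplicate windows → 22 − 4 = 18 distinct.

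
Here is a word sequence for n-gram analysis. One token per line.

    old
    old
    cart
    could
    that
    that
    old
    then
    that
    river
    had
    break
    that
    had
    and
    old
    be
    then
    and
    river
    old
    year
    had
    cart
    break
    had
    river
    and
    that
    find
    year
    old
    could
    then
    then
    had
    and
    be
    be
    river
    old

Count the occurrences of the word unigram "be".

Scanning the 41 tokens for "be":
  position 17: be
  position 38: be
  position 39: be

3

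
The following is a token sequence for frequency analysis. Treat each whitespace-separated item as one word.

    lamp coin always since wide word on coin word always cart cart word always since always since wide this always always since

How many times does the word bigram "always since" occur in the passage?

4

Scanning the 21 overlapping bigram windows for "always since":
  position 3–4: always since
  position 14–15: always since
  position 16–17: always since
  position 21–22: always since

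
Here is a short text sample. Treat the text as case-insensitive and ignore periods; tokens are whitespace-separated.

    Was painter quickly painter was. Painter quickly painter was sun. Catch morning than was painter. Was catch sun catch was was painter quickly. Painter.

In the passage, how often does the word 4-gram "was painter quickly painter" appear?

3

Scanning the 21 overlapping 4-gram windows for "was painter quickly painter":
  position 1–4: was painter quickly painter
  position 5–8: was painter quickly painter
  position 21–24: was painter quickly painter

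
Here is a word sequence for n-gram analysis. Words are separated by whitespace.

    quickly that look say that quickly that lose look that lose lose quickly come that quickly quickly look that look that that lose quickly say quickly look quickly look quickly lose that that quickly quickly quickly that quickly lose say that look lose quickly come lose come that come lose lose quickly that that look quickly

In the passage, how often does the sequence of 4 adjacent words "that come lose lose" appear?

1

Scanning the 53 overlapping 4-gram windows for "that come lose lose":
  position 48–51: that come lose lose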